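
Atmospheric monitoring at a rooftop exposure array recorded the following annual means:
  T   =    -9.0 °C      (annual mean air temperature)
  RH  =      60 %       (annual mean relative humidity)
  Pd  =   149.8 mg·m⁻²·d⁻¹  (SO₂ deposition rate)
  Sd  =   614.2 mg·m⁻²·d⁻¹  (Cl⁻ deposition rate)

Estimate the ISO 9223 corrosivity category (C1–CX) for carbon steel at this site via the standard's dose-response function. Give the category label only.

C3

carbon steel: T≤10 °C ⇒ hinge +0.150·(-9.0−10) = -2.8500
  Pd branch = 1.77·Pd^0.52·e^(0.02·RH+f) = 4.599 μm/a
  Sd branch = 0.102·Sd^0.62·e^(0.033·RH+0.04·T) = 27.6 μm/a
  r_corr = 4.599 + 27.6 = 32.2 μm/a
32.2 μm/a falls in (25, 50] for carbon steel → category C3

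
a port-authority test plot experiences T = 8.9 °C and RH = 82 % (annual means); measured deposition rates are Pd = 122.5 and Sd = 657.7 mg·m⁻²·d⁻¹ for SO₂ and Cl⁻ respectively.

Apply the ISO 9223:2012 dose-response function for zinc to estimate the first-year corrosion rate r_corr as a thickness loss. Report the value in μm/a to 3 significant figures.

zinc: f(T) = +0.038·(T−10) [T≤10 °C] = -0.0418
  Pd branch = 0.0129·Pd^0.44·e^(0.046·RH+f) = 4.46 μm/a
  Cl⁻ term: 0.0175·657.7^0.57·exp(0.008·82+0.085·8.9) = 2.902
  sum: 4.46 + 2.902 → r_corr = 7.363 μm/a

r_corr = 7.36 μm/a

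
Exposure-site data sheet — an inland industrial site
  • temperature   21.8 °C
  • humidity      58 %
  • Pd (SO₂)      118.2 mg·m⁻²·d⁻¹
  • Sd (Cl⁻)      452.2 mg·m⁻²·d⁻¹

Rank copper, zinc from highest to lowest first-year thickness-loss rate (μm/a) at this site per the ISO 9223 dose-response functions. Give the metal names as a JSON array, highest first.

copper: T>10 °C ⇒ hinge -0.080·(21.8−10) = -0.9440
  SO₂ term: 0.0053·118.2^0.26·exp(0.059·58-0.9440) = 0.2184
  Sd branch = 0.01025·Sd^0.27·e^(0.036·RH+0.049·T) = 1.254 μm/a
  r_corr = 0.2184 + 1.254 = 1.473 μm/a
zinc: T>10 °C ⇒ hinge -0.071·(21.8−10) = -0.8378
  SO₂ term: 0.0129·118.2^0.44·exp(0.046·58-0.8378) = 0.6567
  Sd branch = 0.0175·Sd^0.57·e^(0.008·RH+0.085·T) = 5.792 μm/a
  r_corr = 0.6567 + 5.792 = 6.449 μm/a
Ordering by μm/a: zinc (6.45) > copper (1.47)

["zinc", "copper"]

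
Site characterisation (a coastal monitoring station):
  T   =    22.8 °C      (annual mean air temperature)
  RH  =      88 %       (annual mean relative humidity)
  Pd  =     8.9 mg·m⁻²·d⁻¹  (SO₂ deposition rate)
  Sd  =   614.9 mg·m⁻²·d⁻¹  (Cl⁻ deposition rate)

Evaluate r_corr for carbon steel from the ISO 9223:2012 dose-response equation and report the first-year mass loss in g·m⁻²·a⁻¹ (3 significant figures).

carbon steel: f(T) = -0.054·(T−10) [T>10 °C] = -0.6912
  sulphur-dioxide contribution → 16.06 μm/a
  chloride contribution → 248.3 μm/a
  total first-year rate 264.3 μm/a
Convert to mass loss: 264.3 μm/a × 7.85 g/cm³ = 2075 g·m⁻²·a⁻¹

r_corr = 2.08e+03 g·m⁻²·a⁻¹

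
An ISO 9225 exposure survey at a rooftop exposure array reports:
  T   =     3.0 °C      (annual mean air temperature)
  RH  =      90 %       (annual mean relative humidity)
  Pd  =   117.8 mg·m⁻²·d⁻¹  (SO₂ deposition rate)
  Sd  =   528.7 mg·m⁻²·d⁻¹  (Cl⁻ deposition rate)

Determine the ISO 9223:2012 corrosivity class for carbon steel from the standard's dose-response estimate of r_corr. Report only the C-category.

carbon steel: temperature factor f = +0.150·(-7.0) = -1.0500
  sulphur-dioxide contribution → 44.74 μm/a
  chloride contribution → 109.4 μm/a
  total first-year rate 154.1 μm/a
ISO 9223 Table 2 (carbon steel): 80 < 154 ≤ 200 μm/a ⇒ C5

C5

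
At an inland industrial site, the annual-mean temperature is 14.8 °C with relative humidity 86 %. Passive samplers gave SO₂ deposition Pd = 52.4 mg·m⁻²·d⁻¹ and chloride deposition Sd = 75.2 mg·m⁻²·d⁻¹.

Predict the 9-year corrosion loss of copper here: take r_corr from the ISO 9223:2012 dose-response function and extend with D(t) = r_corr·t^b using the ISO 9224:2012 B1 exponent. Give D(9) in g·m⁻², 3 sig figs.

copper: T>10 °C ⇒ hinge -0.080·(14.8−10) = -0.3840
  SO₂ term: 0.0053·52.4^0.26·exp(0.059·86-0.3840) = 1.615
  Sd branch = 0.01025·Sd^0.27·e^(0.036·RH+0.049·T) = 1.503 μm/a
  sum: 1.615 + 1.503 → r_corr = 3.117 μm/a
ISO 9224: D(t) = r_corr · t^b with b = 0.667 (copper, B1)
  D(9) = 3.117 × 9^0.667 = 3.117 × 4.33 = 13.5 μm
  Mass loss = 13.5 μm × 8.96 g/cm³ = 120.9 g·m⁻²

D(9) = 121 g·m⁻²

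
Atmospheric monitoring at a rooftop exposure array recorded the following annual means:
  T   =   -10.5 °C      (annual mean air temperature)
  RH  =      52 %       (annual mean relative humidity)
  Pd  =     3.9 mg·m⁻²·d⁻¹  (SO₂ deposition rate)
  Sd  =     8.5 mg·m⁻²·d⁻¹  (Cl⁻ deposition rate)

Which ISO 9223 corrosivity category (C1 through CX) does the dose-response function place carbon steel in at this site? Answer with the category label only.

carbon steel: f(T) = +0.150·(T−10) [T≤10 °C] = -3.0750
  SO₂ term: 1.77·3.9^0.52·exp(0.02·52-3.0750) = 0.4694
  Sd branch = 0.102·Sd^0.62·e^(0.033·RH+0.04·T) = 1.405 μm/a
  sum: 0.4694 + 1.405 → r_corr = 1.874 μm/a
ISO 9223 Table 2 (carbon steel): 1.3 < 1.87 ≤ 25 μm/a ⇒ C2

C2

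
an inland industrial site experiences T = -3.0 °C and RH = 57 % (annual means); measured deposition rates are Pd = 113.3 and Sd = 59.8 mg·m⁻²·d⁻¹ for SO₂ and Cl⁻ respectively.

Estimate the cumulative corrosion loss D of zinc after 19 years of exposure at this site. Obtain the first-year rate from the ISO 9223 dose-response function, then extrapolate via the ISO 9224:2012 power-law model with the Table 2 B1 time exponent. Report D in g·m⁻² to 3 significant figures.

D(19) = 85.1 g·m⁻²

zinc: temperature factor f = +0.038·(-13.0) = -0.4940
  SO₂ term: 0.0129·113.3^0.44·exp(0.046·57-0.4940) = 0.8682
  Cl⁻ term: 0.0175·59.8^0.57·exp(0.008·57+0.085·-3.0) = 0.2203
  r_corr = 0.8682 + 0.2203 = 1.089 μm/a
ISO 9224: D(t) = r_corr · t^b with b = 0.813 (zinc, B1)
  D(19) = 1.089 × 19^0.813 = 1.089 × 10.96 = 11.93 μm
  Mass loss = 11.93 μm × 7.14 g/cm³ = 85.15 g·m⁻²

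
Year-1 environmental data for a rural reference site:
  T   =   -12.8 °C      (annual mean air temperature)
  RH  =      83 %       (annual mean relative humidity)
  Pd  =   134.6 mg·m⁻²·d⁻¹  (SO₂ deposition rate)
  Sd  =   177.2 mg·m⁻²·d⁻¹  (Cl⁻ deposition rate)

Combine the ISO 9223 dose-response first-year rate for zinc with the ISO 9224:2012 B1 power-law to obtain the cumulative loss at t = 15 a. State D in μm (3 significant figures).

D(15) = 21.3 μm

zinc: temperature factor f = +0.038·(-22.8) = -0.8664
  Pd branch = 0.0129·Pd^0.44·e^(0.046·RH+f) = 2.134 μm/a
  Cl⁻ term: 0.0175·177.2^0.57·exp(0.008·83+0.085·-12.8) = 0.219
  r_corr = 2.134 + 0.219 = 2.353 μm/a
Long-term exponent b (ISO 9224 Table 2, B1) = 0.813
  D(15) = 2.353 × 15^0.813 = 2.353 × 9.04 = 21.27 μm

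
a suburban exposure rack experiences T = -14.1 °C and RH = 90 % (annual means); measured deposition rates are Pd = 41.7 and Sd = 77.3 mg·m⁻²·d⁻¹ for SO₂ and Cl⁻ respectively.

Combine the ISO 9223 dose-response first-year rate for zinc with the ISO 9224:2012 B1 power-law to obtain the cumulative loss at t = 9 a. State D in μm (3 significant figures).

D(9) = 10.8 μm

zinc: T≤10 °C ⇒ hinge +0.038·(-14.1−10) = -0.9158
  SO₂ term: 0.0129·41.7^0.44·exp(0.046·90-0.9158) = 1.674
  Cl⁻ term: 0.0175·77.3^0.57·exp(0.008·90+0.085·-14.1) = 0.1293
  r_corr = 1.674 + 0.1293 = 1.803 μm/a
ISO 9224: D(t) = r_corr · t^b with b = 0.813 (zinc, B1)
  D(9) = 1.803 × 9^0.813 = 1.803 × 5.968 = 10.76 μm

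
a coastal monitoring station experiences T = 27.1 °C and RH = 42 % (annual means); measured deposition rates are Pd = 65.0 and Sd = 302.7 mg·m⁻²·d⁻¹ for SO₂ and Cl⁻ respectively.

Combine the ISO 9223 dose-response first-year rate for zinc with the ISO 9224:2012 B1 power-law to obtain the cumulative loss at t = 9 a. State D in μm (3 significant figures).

zinc: f(T) = -0.071·(T−10) [T>10 °C] = -1.2141
  SO₂ term: 0.0129·65.0^0.44·exp(0.046·42-1.2141) = 0.166
  Cl⁻ term: 0.0175·302.7^0.57·exp(0.008·42+0.085·27.1) = 6.361
  sum: 0.166 + 6.361 → r_corr = 6.527 μm/a
ISO 9224: D(t) = r_corr · t^b with b = 0.813 (zinc, B1)
  D(9) = 6.527 × 9^0.813 = 6.527 × 5.968 = 38.95 μm

D(9) = 39.0 μm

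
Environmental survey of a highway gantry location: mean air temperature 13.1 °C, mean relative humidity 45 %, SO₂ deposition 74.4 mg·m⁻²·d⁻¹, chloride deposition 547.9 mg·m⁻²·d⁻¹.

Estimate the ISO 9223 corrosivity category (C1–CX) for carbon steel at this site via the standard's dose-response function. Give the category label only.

carbon steel: temperature factor f = -0.054·(3.1) = -0.1674
  SO₂ term: 1.77·74.4^0.52·exp(0.02·45-0.1674) = 34.62
  Sd branch = 0.102·Sd^0.62·e^(0.033·RH+0.04·T) = 37.94 μm/a
  sum: 34.62 + 37.94 → r_corr = 72.56 μm/a
Category bounds: 50…80 μm/a bracket r_corr ⇒ C4

C4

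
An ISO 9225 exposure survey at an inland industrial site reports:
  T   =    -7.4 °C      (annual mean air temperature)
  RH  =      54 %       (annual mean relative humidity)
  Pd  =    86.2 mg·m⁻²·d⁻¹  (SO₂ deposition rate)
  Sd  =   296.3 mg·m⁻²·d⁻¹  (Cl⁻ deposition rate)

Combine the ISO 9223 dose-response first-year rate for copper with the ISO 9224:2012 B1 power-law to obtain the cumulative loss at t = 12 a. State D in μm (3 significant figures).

D(12) = 1.45 μm

copper: T≤10 °C ⇒ hinge +0.126·(-7.4−10) = -2.1924
  SO₂ term: 0.0053·86.2^0.26·exp(0.059·54-2.1924) = 0.04561
  Sd branch = 0.01025·Sd^0.27·e^(0.036·RH+0.049·T) = 0.2317 μm/a
  r_corr = 0.04561 + 0.2317 = 0.2773 μm/a
ISO 9224: D(t) = r_corr · t^b with b = 0.667 (copper, B1)
  D(12) = 0.2773 × 12^0.667 = 0.2773 × 5.246 = 1.455 μm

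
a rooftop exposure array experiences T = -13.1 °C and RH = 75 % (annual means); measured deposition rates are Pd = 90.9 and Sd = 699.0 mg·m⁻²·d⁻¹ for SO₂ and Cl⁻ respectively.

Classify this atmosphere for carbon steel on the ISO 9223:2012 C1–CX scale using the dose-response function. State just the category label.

C3

carbon steel: temperature factor f = +0.150·(-23.1) = -3.4650
  sulphur-dioxide contribution → 2.588 μm/a
  chloride contribution → 41.64 μm/a
  ⇒ r_corr(carbon steel) = 44.23 μm/a
44.2 μm/a falls in (25, 50] for carbon steel → category C3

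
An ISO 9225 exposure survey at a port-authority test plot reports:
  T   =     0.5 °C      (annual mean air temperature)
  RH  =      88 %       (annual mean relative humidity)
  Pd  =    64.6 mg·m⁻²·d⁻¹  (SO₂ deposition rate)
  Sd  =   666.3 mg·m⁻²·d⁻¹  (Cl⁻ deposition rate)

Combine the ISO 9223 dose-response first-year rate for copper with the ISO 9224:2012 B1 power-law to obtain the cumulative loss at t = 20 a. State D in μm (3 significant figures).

D(20) = 16.9 μm

copper: f(T) = +0.126·(T−10) [T≤10 °C] = -1.1970
  SO₂ term: 0.0053·64.6^0.26·exp(0.059·88-1.1970) = 0.851
  Sd branch = 0.01025·Sd^0.27·e^(0.036·RH+0.049·T) = 1.444 μm/a
  r_corr = 0.851 + 1.444 = 2.295 μm/a
Power-law: D(20) = r_corr · 20^0.667
  D(20) = 2.295 × 20^0.667 = 2.295 × 7.375 = 16.93 μm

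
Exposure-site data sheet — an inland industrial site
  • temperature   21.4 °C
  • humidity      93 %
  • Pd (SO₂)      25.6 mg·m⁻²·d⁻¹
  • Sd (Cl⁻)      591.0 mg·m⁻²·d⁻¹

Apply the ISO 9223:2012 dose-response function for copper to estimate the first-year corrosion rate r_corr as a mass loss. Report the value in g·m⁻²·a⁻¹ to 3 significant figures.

copper: f(T) = -0.080·(T−10) [T>10 °C] = -0.9120
  Pd branch = 0.0053·Pd^0.26·e^(0.059·RH+f) = 1.195 μm/a
  Cl⁻ term: 0.01025·591.0^0.27·exp(0.036·93+0.049·21.4) = 4.661
  sum: 1.195 + 4.661 → r_corr = 5.856 μm/a
Convert to mass loss: 5.856 μm/a × 8.96 g/cm³ = 52.47 g·m⁻²·a⁻¹

r_corr = 52.5 g·m⁻²·a⁻¹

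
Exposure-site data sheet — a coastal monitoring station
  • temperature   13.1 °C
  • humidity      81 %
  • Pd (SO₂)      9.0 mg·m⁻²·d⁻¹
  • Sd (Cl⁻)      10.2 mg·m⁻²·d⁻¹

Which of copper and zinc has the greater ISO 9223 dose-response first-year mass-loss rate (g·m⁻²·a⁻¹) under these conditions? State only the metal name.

copper: f(T) = -0.080·(T−10) [T>10 °C] = -0.2480
  SO₂ term: 0.0053·9.0^0.26·exp(0.059·81-0.2480) = 0.8713
  Cl⁻ term: 0.01025·10.2^0.27·exp(0.036·81+0.049·13.1) = 0.6733
  r_corr = 0.8713 + 0.6733 = 1.545 μm/a
  mass loss = 1.545 μm/a × 8.96 g/cm³ = 13.84 g·m⁻²·a⁻¹
zinc: temperature factor f = -0.071·(3.1) = -0.2201
  SO₂ term: 0.0129·9.0^0.44·exp(0.046·81-0.2201) = 1.13
  Sd branch = 0.0175·Sd^0.57·e^(0.008·RH+0.085·T) = 0.3828 μm/a
  r_corr = 1.13 + 0.3828 = 1.513 μm/a
  mass loss = 1.513 μm/a × 7.14 g/cm³ = 10.8 g·m⁻²·a⁻¹
Ordering by g·m⁻²·a⁻¹: copper (13.8) > zinc (10.8)

copper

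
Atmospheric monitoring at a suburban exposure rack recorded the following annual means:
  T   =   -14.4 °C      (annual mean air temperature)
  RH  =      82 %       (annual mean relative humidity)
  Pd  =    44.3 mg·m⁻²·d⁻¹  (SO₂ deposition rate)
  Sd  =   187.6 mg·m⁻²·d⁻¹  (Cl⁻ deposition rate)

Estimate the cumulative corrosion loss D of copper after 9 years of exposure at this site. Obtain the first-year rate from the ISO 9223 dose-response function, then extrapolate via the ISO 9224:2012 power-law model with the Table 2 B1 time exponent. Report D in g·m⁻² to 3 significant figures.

copper: T≤10 °C ⇒ hinge +0.126·(-14.4−10) = -3.0744
  Pd branch = 0.0053·Pd^0.26·e^(0.059·RH+f) = 0.08284 μm/a
  Sd branch = 0.01025·Sd^0.27·e^(0.036·RH+0.049·T) = 0.3982 μm/a
  r_corr = 0.08284 + 0.3982 = 0.481 μm/a
ISO 9224: D(t) = r_corr · t^b with b = 0.667 (copper, B1)
  D(9) = 0.481 × 9^0.667 = 0.481 × 4.33 = 2.083 μm
  Mass loss = 2.083 μm × 8.96 g/cm³ = 18.66 g·m⁻²

D(9) = 18.7 g·m⁻²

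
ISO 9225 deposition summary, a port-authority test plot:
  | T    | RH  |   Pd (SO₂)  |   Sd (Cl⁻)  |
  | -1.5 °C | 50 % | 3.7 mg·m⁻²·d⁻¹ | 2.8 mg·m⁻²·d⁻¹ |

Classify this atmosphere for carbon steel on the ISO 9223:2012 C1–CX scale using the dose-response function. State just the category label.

carbon steel: T≤10 °C ⇒ hinge +0.150·(-1.5−10) = -1.7250
  sulphur-dioxide contribution → 1.693 μm/a
  chloride contribution → 0.947 μm/a
  total first-year rate 2.64 μm/a
2.64 μm/a falls in (1.3, 25] for carbon steel → category C2

C2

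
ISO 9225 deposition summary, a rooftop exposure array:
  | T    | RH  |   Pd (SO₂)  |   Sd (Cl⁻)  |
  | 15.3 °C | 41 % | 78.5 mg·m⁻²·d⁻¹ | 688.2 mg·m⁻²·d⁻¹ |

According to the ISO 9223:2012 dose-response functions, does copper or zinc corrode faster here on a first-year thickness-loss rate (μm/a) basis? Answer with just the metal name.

copper: T>10 °C ⇒ hinge -0.080·(15.3−10) = -0.4240
  SO₂ term: 0.0053·78.5^0.26·exp(0.059·41-0.4240) = 0.1212
  Cl⁻ term: 0.01025·688.2^0.27·exp(0.036·41+0.049·15.3) = 0.554
  r_corr = 0.1212 + 0.554 = 0.6752 μm/a
zinc: temperature factor f = -0.071·(5.3) = -0.3763
  SO₂ term: 0.0129·78.5^0.44·exp(0.046·41-0.3763) = 0.3981
  Cl⁻ term: 0.0175·688.2^0.57·exp(0.008·41+0.085·15.3) = 3.696
  sum: 0.3981 + 3.696 → r_corr = 4.095 μm/a
Ordering by μm/a: zinc (4.09) > copper (0.675)

zinc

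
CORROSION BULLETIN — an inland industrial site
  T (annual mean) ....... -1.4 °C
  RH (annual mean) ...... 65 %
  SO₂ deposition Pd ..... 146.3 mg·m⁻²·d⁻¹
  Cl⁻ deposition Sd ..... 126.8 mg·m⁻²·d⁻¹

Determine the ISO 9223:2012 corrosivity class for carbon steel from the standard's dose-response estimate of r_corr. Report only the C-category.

C3

carbon steel: f(T) = +0.150·(T−10) [T≤10 °C] = -1.7100
  sulphur-dioxide contribution → 15.7 μm/a
  chloride contribution → 16.59 μm/a
  ⇒ r_corr(carbon steel) = 32.29 μm/a
32.3 μm/a falls in (25, 50] for carbon steel → category C3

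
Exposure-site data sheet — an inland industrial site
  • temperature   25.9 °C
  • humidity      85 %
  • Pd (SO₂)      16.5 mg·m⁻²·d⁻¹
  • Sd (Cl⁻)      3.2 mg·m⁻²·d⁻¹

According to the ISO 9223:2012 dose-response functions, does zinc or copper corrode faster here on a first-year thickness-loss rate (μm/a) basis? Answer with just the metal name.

copper

zinc: T>10 °C ⇒ hinge -0.071·(25.9−10) = -1.1289
  Pd branch = 0.0129·Pd^0.44·e^(0.046·RH+f) = 0.7147 μm/a
  Cl⁻ term: 0.0175·3.2^0.57·exp(0.008·85+0.085·25.9) = 0.6059
  sum: 0.7147 + 0.6059 → r_corr = 1.321 μm/a
copper: temperature factor f = -0.080·(15.9) = -1.2720
  SO₂ term: 0.0053·16.5^0.26·exp(0.059·85-1.2720) = 0.4639
  Cl⁻ term: 0.01025·3.2^0.27·exp(0.036·85+0.049·25.9) = 1.065
  r_corr = 0.4639 + 1.065 = 1.529 μm/a
Ordering by μm/a: copper (1.53) > zinc (1.32)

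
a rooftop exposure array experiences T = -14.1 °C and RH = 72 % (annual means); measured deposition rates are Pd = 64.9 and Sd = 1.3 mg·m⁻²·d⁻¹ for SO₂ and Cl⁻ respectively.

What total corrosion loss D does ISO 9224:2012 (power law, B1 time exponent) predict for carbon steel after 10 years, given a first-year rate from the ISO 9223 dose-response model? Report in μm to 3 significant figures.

D(10) = 8.32 μm

carbon steel: T≤10 °C ⇒ hinge +0.150·(-14.1−10) = -3.6150
  SO₂ term: 1.77·64.9^0.52·exp(0.02·72-3.6150) = 1.761
  Sd branch = 0.102·Sd^0.62·e^(0.033·RH+0.04·T) = 0.7348 μm/a
  r_corr = 1.761 + 0.7348 = 2.496 μm/a
ISO 9224: D(t) = r_corr · t^b with b = 0.523 (carbon steel, B1)
  D(10) = 2.496 × 10^0.523 = 2.496 × 3.334 = 8.322 μm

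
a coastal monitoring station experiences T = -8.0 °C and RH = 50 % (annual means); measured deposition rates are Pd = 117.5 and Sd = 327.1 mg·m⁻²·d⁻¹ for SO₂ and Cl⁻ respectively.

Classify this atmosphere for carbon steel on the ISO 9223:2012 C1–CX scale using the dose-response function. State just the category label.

C2

carbon steel: T≤10 °C ⇒ hinge +0.150·(-8.0−10) = -2.7000
  Pd branch = 1.77·Pd^0.52·e^(0.02·RH+f) = 3.856 μm/a
  Cl⁻ term: 0.102·327.1^0.62·exp(0.033·50+0.04·-8.0) = 13.97
  sum: 3.856 + 13.97 → r_corr = 17.83 μm/a
ISO 9223 Table 2 (carbon steel): 1.3 < 17.8 ≤ 25 μm/a ⇒ C2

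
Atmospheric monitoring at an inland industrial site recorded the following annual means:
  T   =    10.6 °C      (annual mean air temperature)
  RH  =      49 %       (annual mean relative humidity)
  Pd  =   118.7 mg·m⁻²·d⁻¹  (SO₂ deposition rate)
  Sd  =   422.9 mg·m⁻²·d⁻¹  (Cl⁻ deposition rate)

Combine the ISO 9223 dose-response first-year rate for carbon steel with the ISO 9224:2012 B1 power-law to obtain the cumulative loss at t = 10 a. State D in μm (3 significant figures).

D(10) = 294 μm

carbon steel: T>10 °C ⇒ hinge -0.054·(10.6−10) = -0.0324
  SO₂ term: 1.77·118.7^0.52·exp(0.02·49-0.0324) = 54.73
  Sd branch = 0.102·Sd^0.62·e^(0.033·RH+0.04·T) = 33.36 μm/a
  sum: 54.73 + 33.36 → r_corr = 88.09 μm/a
ISO 9224: D(t) = r_corr · t^b with b = 0.523 (carbon steel, B1)
  D(10) = 88.09 × 10^0.523 = 88.09 × 3.334 = 293.7 μm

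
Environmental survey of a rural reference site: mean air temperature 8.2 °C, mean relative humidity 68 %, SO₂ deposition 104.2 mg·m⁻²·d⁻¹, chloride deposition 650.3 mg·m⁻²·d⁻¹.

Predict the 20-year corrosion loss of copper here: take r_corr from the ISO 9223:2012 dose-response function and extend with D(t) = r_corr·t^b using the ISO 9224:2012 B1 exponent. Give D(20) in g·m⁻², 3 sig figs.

copper: T≤10 °C ⇒ hinge +0.126·(8.2−10) = -0.2268
  Pd branch = 0.0053·Pd^0.26·e^(0.059·RH+f) = 0.7813 μm/a
  Sd branch = 0.01025·Sd^0.27·e^(0.036·RH+0.049·T) = 1.018 μm/a
  r_corr = 0.7813 + 1.018 = 1.8 μm/a
Power-law: D(20) = r_corr · 20^0.667
  D(20) = 1.8 × 20^0.667 = 1.8 × 7.375 = 13.27 μm
  Mass loss = 13.27 μm × 8.96 g/cm³ = 118.9 g·m⁻²

D(20) = 119 g·m⁻²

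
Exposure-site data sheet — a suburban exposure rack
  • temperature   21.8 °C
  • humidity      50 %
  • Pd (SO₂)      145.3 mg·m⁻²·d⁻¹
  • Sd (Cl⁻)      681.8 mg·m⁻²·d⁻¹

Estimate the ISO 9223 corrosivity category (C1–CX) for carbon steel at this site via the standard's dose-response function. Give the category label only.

C5

carbon steel: f(T) = -0.054·(T−10) [T>10 °C] = -0.6372
  SO₂ term: 1.77·145.3^0.52·exp(0.02·50-0.6372) = 33.88
  Cl⁻ term: 0.102·681.8^0.62·exp(0.033·50+0.04·21.8) = 72.57
  r_corr = 33.88 + 72.57 = 106.4 μm/a
Category bounds: 80…200 μm/a bracket r_corr ⇒ C5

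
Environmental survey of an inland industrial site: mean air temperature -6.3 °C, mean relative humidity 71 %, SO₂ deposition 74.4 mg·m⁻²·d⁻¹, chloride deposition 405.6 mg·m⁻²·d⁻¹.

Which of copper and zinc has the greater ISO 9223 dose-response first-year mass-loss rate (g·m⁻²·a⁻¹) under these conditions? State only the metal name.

zinc

copper: temperature factor f = +0.126·(-16.3) = -2.0538
  Pd branch = 0.0053·Pd^0.26·e^(0.059·RH+f) = 0.1375 μm/a
  Cl⁻ term: 0.01025·405.6^0.27·exp(0.036·71+0.049·-6.3) = 0.4908
  r_corr = 0.1375 + 0.4908 = 0.6283 μm/a
  mass loss = 0.6283 μm/a × 8.96 g/cm³ = 5.629 g·m⁻²·a⁻¹
zinc: temperature factor f = +0.038·(-16.3) = -0.6194
  Pd branch = 0.0129·Pd^0.44·e^(0.046·RH+f) = 1.212 μm/a
  Sd branch = 0.0175·Sd^0.57·e^(0.008·RH+0.085·T) = 0.5543 μm/a
  sum: 1.212 + 0.5543 → r_corr = 1.766 μm/a
  mass loss = 1.766 μm/a × 7.14 g/cm³ = 12.61 g·m⁻²·a⁻¹
Ordering by g·m⁻²·a⁻¹: zinc (12.6) > copper (5.63)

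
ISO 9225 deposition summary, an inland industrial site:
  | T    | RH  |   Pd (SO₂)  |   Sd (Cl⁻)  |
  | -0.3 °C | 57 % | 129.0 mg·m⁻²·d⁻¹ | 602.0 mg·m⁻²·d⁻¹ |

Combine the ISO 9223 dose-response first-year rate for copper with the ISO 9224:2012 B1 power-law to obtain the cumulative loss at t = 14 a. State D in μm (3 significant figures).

copper: temperature factor f = +0.126·(-10.3) = -1.2978
  sulphur-dioxide contribution → 0.1479 μm/a
  chloride contribution → 0.4426 μm/a
  total first-year rate 0.5905 μm/a
ISO 9224: D(t) = r_corr · t^b with b = 0.667 (copper, B1)
  D(14) = 0.5905 × 14^0.667 = 0.5905 × 5.814 = 3.433 μm

D(14) = 3.43 μm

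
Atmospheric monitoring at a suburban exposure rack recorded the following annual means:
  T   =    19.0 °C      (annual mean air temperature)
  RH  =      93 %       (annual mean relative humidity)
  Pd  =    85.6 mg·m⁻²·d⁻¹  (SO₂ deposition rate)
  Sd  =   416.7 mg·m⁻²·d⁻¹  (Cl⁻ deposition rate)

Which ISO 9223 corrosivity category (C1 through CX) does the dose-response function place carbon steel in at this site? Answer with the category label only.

CX

carbon steel: T>10 °C ⇒ hinge -0.054·(19.0−10) = -0.4860
  Pd branch = 1.77·Pd^0.52·e^(0.02·RH+f) = 70.73 μm/a
  Cl⁻ term: 0.102·416.7^0.62·exp(0.033·93+0.04·19.0) = 197.6
  r_corr = 70.73 + 197.6 = 268.3 μm/a
268 μm/a falls in (200, 700] for carbon steel → category CX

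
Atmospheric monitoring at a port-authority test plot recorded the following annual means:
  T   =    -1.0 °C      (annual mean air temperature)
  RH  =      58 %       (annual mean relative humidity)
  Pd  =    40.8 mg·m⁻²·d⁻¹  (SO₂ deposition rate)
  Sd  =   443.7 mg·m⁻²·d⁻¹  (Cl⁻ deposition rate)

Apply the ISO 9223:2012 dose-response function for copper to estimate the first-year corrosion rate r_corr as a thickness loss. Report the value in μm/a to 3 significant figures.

copper: temperature factor f = +0.126·(-11.0) = -1.3860
  sulphur-dioxide contribution → 0.1065 μm/a
  chloride contribution → 0.4083 μm/a
  total first-year rate 0.5148 μm/a

r_corr = 0.515 μm/a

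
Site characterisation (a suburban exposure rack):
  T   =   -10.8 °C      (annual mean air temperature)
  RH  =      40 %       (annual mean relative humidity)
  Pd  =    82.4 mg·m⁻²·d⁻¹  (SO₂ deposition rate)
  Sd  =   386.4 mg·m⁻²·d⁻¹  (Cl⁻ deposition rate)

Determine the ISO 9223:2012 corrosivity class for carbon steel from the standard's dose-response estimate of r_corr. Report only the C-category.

C2

carbon steel: T≤10 °C ⇒ hinge +0.150·(-10.8−10) = -3.1200
  sulphur-dioxide contribution → 1.725 μm/a
  chloride contribution → 9.959 μm/a
  ⇒ r_corr(carbon steel) = 11.68 μm/a
Category bounds: 1.3…25 μm/a bracket r_corr ⇒ C2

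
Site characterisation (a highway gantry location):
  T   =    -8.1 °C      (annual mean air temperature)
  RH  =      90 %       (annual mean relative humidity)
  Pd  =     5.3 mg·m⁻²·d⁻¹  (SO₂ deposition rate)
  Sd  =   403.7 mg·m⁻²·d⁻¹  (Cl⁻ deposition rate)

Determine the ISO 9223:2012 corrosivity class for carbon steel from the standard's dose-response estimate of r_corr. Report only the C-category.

C4

carbon steel: temperature factor f = +0.150·(-18.1) = -2.7150
  SO₂ term: 1.77·5.3^0.52·exp(0.02·90-2.7150) = 1.687
  Cl⁻ term: 0.102·403.7^0.62·exp(0.033·90+0.04·-8.1) = 59.36
  r_corr = 1.687 + 59.36 = 61.05 μm/a
Category bounds: 50…80 μm/a bracket r_corr ⇒ C4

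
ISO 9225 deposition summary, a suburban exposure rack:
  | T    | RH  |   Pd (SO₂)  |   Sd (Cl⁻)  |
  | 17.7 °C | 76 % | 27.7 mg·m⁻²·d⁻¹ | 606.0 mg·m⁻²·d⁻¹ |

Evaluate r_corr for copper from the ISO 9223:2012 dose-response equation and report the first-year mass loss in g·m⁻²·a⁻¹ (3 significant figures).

r_corr = 24.4 g·m⁻²·a⁻¹

copper: f(T) = -0.080·(T−10) [T>10 °C] = -0.6160
  SO₂ term: 0.0053·27.7^0.26·exp(0.059·76-0.6160) = 0.6014
  Sd branch = 0.01025·Sd^0.27·e^(0.036·RH+0.049·T) = 2.123 μm/a
  r_corr = 0.6014 + 2.123 = 2.724 μm/a
Convert to mass loss: 2.724 μm/a × 8.96 g/cm³ = 24.41 g·m⁻²·a⁻¹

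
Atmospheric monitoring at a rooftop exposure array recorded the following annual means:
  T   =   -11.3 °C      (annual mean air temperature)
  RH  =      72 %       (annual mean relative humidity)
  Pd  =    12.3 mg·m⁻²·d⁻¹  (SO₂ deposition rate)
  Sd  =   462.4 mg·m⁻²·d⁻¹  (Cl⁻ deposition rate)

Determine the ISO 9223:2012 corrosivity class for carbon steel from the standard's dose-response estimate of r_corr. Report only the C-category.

carbon steel: f(T) = +0.150·(T−10) [T≤10 °C] = -3.1950
  Pd branch = 1.77·Pd^0.52·e^(0.02·RH+f) = 1.129 μm/a
  Cl⁻ term: 0.102·462.4^0.62·exp(0.033·72+0.04·-11.3) = 31.37
  sum: 1.129 + 31.37 → r_corr = 32.5 μm/a
Category bounds: 25…50 μm/a bracket r_corr ⇒ C3

C3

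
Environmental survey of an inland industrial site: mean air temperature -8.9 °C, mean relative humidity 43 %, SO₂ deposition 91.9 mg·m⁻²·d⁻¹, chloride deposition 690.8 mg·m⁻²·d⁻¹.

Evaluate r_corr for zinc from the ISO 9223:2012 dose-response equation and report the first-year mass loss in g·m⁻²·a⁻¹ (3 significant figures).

zinc: temperature factor f = +0.038·(-18.9) = -0.7182
  SO₂ term: 0.0129·91.9^0.44·exp(0.046·43-0.7182) = 0.3323
  Cl⁻ term: 0.0175·690.8^0.57·exp(0.008·43+0.085·-8.9) = 0.4812
  sum: 0.3323 + 0.4812 → r_corr = 0.8135 μm/a
Convert to mass loss: 0.8135 μm/a × 7.14 g/cm³ = 5.809 g·m⁻²·a⁻¹

r_corr = 5.81 g·m⁻²·a⁻¹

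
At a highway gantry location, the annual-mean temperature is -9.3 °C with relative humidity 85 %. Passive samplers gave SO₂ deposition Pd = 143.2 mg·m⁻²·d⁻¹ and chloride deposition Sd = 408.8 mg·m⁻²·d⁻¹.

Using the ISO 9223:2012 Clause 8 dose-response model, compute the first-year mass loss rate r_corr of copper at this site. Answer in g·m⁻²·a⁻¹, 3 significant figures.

copper: temperature factor f = +0.126·(-19.3) = -2.4318
  sulphur-dioxide contribution → 0.2551 μm/a
  chloride contribution → 0.7029 μm/a
  ⇒ r_corr(copper) = 0.9579 μm/a
Convert to mass loss: 0.9579 μm/a × 8.96 g/cm³ = 8.583 g·m⁻²·a⁻¹

r_corr = 8.58 g·m⁻²·a⁻¹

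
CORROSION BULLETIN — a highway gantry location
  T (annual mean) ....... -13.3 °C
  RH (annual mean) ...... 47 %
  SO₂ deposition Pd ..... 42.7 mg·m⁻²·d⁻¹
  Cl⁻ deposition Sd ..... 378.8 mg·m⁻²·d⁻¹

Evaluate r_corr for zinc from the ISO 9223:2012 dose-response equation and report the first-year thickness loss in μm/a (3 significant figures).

zinc: f(T) = +0.038·(T−10) [T≤10 °C] = -0.8854
  Pd branch = 0.0129·Pd^0.44·e^(0.046·RH+f) = 0.2412 μm/a
  Cl⁻ term: 0.0175·378.8^0.57·exp(0.008·47+0.085·-13.3) = 0.2427
  sum: 0.2412 + 0.2427 → r_corr = 0.4839 μm/a

r_corr = 0.484 μm/a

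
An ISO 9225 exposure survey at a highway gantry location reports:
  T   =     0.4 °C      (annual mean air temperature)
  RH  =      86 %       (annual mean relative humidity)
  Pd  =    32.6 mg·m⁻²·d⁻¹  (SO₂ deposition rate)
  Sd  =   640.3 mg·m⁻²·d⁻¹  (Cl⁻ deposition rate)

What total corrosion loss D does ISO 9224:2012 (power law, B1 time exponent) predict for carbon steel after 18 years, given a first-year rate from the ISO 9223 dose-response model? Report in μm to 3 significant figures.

D(18) = 506 μm

carbon steel: f(T) = +0.150·(T−10) [T≤10 °C] = -1.4400
  Pd branch = 1.77·Pd^0.52·e^(0.02·RH+f) = 14.34 μm/a
  Sd branch = 0.102·Sd^0.62·e^(0.033·RH+0.04·T) = 97.28 μm/a
  r_corr = 14.34 + 97.28 = 111.6 μm/a
ISO 9224: D(t) = r_corr · t^b with b = 0.523 (carbon steel, B1)
  D(18) = 111.6 × 18^0.523 = 111.6 × 4.534 = 506.1 μm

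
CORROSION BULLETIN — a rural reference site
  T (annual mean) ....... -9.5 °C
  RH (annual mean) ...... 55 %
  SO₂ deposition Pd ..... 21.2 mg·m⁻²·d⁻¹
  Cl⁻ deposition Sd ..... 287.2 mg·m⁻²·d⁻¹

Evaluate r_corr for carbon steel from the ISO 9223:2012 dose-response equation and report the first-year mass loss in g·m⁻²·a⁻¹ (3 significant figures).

r_corr = 123 g·m⁻²·a⁻¹

carbon steel: T≤10 °C ⇒ hinge +0.150·(-9.5−10) = -2.9250
  sulphur-dioxide contribution → 1.397 μm/a
  chloride contribution → 14.32 μm/a
  ⇒ r_corr(carbon steel) = 15.71 μm/a
Convert to mass loss: 15.71 μm/a × 7.85 g/cm³ = 123.4 g·m⁻²·a⁻¹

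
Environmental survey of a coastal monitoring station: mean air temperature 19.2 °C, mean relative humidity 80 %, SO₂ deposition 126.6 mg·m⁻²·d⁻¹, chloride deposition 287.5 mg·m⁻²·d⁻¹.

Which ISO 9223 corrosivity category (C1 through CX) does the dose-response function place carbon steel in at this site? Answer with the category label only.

C5

carbon steel: temperature factor f = -0.054·(9.2) = -0.4968
  sulphur-dioxide contribution → 66.12 μm/a
  chloride contribution → 103 μm/a
  total first-year rate 169.2 μm/a
ISO 9223 Table 2 (carbon steel): 80 < 169 ≤ 200 μm/a ⇒ C5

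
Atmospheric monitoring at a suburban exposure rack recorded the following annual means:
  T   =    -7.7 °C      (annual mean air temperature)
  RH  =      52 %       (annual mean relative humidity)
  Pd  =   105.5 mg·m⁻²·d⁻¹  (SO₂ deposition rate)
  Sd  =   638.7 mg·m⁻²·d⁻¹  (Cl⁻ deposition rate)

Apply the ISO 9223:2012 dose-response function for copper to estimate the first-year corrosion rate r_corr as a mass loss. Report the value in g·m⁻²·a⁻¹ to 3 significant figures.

copper: f(T) = +0.126·(T−10) [T≤10 °C] = -2.2302
  Pd branch = 0.0053·Pd^0.26·e^(0.059·RH+f) = 0.04113 μm/a
  Sd branch = 0.01025·Sd^0.27·e^(0.036·RH+0.049·T) = 0.2614 μm/a
  r_corr = 0.04113 + 0.2614 = 0.3025 μm/a
Convert to mass loss: 0.3025 μm/a × 8.96 g/cm³ = 2.711 g·m⁻²·a⁻¹

r_corr = 2.71 g·m⁻²·a⁻¹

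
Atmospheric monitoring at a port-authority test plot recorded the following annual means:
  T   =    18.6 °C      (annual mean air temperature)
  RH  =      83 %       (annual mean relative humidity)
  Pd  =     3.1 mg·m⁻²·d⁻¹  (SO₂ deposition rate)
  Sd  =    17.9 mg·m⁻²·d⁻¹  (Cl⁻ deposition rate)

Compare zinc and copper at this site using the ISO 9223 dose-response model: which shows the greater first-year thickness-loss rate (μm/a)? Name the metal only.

zinc: temperature factor f = -0.071·(8.6) = -0.6106
  SO₂ term: 0.0129·3.1^0.44·exp(0.046·83-0.6106) = 0.5245
  Cl⁻ term: 0.0175·17.9^0.57·exp(0.008·83+0.085·18.6) = 0.8554
  sum: 0.5245 + 0.8554 → r_corr = 1.38 μm/a
copper: f(T) = -0.080·(T−10) [T>10 °C] = -0.6880
  Pd branch = 0.0053·Pd^0.26·e^(0.059·RH+f) = 0.4786 μm/a
  Sd branch = 0.01025·Sd^0.27·e^(0.036·RH+0.049·T) = 1.103 μm/a
  sum: 0.4786 + 1.103 → r_corr = 1.581 μm/a
Ordering by μm/a: copper (1.58) > zinc (1.38)

copper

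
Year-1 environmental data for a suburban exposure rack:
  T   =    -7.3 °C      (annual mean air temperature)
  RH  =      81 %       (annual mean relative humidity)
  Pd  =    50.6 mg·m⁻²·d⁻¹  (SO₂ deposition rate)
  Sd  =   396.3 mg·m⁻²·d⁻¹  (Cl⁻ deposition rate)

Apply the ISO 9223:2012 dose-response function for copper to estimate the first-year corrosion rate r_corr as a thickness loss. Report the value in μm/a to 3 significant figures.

copper: T≤10 °C ⇒ hinge +0.126·(-7.3−10) = -2.1798
  Pd branch = 0.0053·Pd^0.26·e^(0.059·RH+f) = 0.1978 μm/a
  Cl⁻ term: 0.01025·396.3^0.27·exp(0.036·81+0.049·-7.3) = 0.6657
  r_corr = 0.1978 + 0.6657 = 0.8634 μm/a

r_corr = 0.863 μm/a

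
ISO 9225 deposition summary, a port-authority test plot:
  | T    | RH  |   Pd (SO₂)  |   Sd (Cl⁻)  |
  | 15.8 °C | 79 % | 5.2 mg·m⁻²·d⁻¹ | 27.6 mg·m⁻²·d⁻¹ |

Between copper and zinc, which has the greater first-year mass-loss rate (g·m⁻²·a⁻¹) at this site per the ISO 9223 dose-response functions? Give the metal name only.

copper: T>10 °C ⇒ hinge -0.080·(15.8−10) = -0.4640
  Pd branch = 0.0053·Pd^0.26·e^(0.059·RH+f) = 0.541 μm/a
  Sd branch = 0.01025·Sd^0.27·e^(0.036·RH+0.049·T) = 0.9357 μm/a
  r_corr = 0.541 + 0.9357 = 1.477 μm/a
  mass loss = 1.477 μm/a × 8.96 g/cm³ = 13.23 g·m⁻²·a⁻¹
zinc: f(T) = -0.071·(T−10) [T>10 °C] = -0.4118
  SO₂ term: 0.0129·5.2^0.44·exp(0.046·79-0.4118) = 0.6684
  Sd branch = 0.0175·Sd^0.57·e^(0.008·RH+0.085·T) = 0.8358 μm/a
  sum: 0.6684 + 0.8358 → r_corr = 1.504 μm/a
  mass loss = 1.504 μm/a × 7.14 g/cm³ = 10.74 g·m⁻²·a⁻¹
Ordering by g·m⁻²·a⁻¹: copper (13.2) > zinc (10.7)

copper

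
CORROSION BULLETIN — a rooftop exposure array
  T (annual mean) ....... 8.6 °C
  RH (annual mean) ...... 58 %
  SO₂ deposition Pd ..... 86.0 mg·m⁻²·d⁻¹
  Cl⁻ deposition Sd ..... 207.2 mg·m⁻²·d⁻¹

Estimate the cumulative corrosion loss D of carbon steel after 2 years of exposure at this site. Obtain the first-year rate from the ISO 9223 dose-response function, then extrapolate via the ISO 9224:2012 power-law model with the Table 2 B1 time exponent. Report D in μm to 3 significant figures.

carbon steel: T≤10 °C ⇒ hinge +0.150·(8.6−10) = -0.2100
  SO₂ term: 1.77·86.0^0.52·exp(0.02·58-0.2100) = 46.4
  Sd branch = 0.102·Sd^0.62·e^(0.033·RH+0.04·T) = 26.63 μm/a
  r_corr = 46.4 + 26.63 = 73.03 μm/a
Power-law: D(2) = r_corr · 2^0.523
  D(2) = 73.03 × 2^0.523 = 73.03 × 1.437 = 104.9 μm

D(2) = 105 μm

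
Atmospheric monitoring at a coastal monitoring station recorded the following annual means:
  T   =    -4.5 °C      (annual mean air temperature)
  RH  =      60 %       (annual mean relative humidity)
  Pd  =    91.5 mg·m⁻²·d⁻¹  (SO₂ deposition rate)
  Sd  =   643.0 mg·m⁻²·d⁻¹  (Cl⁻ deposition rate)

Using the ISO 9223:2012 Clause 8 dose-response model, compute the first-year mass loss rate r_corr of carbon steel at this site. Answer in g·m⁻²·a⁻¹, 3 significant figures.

r_corr = 322 g·m⁻²·a⁻¹

carbon steel: temperature factor f = +0.150·(-14.5) = -2.1750
  sulphur-dioxide contribution → 6.99 μm/a
  chloride contribution → 34 μm/a
  ⇒ r_corr(carbon steel) = 40.99 μm/a
Convert to mass loss: 40.99 μm/a × 7.85 g/cm³ = 321.7 g·m⁻²·a⁻¹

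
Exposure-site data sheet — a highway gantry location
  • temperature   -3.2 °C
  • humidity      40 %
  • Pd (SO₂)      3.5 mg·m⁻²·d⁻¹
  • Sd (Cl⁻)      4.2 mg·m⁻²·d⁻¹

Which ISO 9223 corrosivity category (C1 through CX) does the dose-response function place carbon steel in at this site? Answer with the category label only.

C2

carbon steel: T≤10 °C ⇒ hinge +0.150·(-3.2−10) = -1.9800
  sulphur-dioxide contribution → 1.043 μm/a
  chloride contribution → 0.8179 μm/a
  ⇒ r_corr(carbon steel) = 1.861 μm/a
Category bounds: 1.3…25 μm/a bracket r_corr ⇒ C2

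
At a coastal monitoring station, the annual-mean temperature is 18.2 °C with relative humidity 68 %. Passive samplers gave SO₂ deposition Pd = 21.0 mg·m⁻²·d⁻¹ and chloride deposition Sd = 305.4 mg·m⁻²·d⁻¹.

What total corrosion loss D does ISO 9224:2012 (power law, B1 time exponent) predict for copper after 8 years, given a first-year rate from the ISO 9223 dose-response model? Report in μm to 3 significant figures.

copper: f(T) = -0.080·(T−10) [T>10 °C] = -0.6560
  Pd branch = 0.0053·Pd^0.26·e^(0.059·RH+f) = 0.3354 μm/a
  Sd branch = 0.01025·Sd^0.27·e^(0.036·RH+0.049·T) = 1.355 μm/a
  r_corr = 0.3354 + 1.355 = 1.691 μm/a
Long-term exponent b (ISO 9224 Table 2, B1) = 0.667
  D(8) = 1.691 × 8^0.667 = 1.691 × 4.003 = 6.768 μm

D(8) = 6.77 μm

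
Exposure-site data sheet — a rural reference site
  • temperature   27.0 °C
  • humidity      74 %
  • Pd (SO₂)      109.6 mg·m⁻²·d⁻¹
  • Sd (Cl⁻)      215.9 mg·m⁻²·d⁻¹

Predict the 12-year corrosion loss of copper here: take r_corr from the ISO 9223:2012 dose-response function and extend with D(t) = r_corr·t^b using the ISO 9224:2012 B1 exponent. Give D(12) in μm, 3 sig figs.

D(12) = 14.3 μm

copper: temperature factor f = -0.080·(17.0) = -1.3600
  Pd branch = 0.0053·Pd^0.26·e^(0.059·RH+f) = 0.3632 μm/a
  Sd branch = 0.01025·Sd^0.27·e^(0.036·RH+0.049·T) = 2.358 μm/a
  r_corr = 0.3632 + 2.358 = 2.721 μm/a
Long-term exponent b (ISO 9224 Table 2, B1) = 0.667
  D(12) = 2.721 × 12^0.667 = 2.721 × 5.246 = 14.27 μm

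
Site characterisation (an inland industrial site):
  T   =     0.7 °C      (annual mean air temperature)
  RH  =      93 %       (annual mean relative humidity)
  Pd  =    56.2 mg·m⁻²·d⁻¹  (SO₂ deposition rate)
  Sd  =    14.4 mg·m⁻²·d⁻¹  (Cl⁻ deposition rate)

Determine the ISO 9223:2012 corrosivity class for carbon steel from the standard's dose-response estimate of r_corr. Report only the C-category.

carbon steel: T≤10 °C ⇒ hinge +0.150·(0.7−10) = -1.3950
  SO₂ term: 1.77·56.2^0.52·exp(0.02·93-1.3950) = 22.9
  Cl⁻ term: 0.102·14.4^0.62·exp(0.033·93+0.04·0.7) = 11.8
  sum: 22.9 + 11.8 → r_corr = 34.69 μm/a
ISO 9223 Table 2 (carbon steel): 25 < 34.7 ≤ 50 μm/a ⇒ C3

C3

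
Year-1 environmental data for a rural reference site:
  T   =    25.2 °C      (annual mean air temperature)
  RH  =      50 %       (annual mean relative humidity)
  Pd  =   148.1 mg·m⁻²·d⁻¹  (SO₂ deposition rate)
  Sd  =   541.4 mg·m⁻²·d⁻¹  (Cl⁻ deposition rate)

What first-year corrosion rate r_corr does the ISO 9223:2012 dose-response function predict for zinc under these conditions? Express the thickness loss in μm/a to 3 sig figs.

r_corr = 8.43 μm/a

zinc: temperature factor f = -0.071·(15.2) = -1.0792
  sulphur-dioxide contribution → 0.3943 μm/a
  chloride contribution → 8.037 μm/a
  ⇒ r_corr(zinc) = 8.432 μm/a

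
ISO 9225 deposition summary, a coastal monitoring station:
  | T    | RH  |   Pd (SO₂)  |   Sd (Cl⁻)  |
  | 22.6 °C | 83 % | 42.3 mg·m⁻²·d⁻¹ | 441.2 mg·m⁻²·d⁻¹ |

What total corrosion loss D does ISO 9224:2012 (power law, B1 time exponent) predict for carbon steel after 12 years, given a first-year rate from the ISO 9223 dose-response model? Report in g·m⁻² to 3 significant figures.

carbon steel: T>10 °C ⇒ hinge -0.054·(22.6−10) = -0.6804
  Pd branch = 1.77·Pd^0.52·e^(0.02·RH+f) = 33.04 μm/a
  Cl⁻ term: 0.102·441.2^0.62·exp(0.033·83+0.04·22.6) = 170
  r_corr = 33.04 + 170 = 203 μm/a
Long-term exponent b (ISO 9224 Table 2, B1) = 0.523
  D(12) = 203 × 12^0.523 = 203 × 3.668 = 744.7 μm
  Mass loss = 744.7 μm × 7.85 g/cm³ = 5846 g·m⁻²

D(12) = 5.85e+03 g·m⁻²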